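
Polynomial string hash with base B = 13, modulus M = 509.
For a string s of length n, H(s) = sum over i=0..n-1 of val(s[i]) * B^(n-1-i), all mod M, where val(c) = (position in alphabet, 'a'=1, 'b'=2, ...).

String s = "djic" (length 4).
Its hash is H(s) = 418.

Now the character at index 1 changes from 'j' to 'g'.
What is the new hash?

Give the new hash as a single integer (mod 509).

val('j') = 10, val('g') = 7
Position k = 1, exponent = n-1-k = 2
B^2 mod M = 13^2 mod 509 = 169
Delta = (7 - 10) * 169 mod 509 = 2
New hash = (418 + 2) mod 509 = 420

Answer: 420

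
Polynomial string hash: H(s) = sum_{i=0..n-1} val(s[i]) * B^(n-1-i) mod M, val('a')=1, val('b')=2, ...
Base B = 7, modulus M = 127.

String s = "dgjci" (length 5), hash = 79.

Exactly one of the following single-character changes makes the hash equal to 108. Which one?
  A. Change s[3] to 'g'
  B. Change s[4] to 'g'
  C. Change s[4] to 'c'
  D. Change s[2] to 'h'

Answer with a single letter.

Option A: s[3]='c'->'g', delta=(7-3)*7^1 mod 127 = 28, hash=79+28 mod 127 = 107
Option B: s[4]='i'->'g', delta=(7-9)*7^0 mod 127 = 125, hash=79+125 mod 127 = 77
Option C: s[4]='i'->'c', delta=(3-9)*7^0 mod 127 = 121, hash=79+121 mod 127 = 73
Option D: s[2]='j'->'h', delta=(8-10)*7^2 mod 127 = 29, hash=79+29 mod 127 = 108 <-- target

Answer: D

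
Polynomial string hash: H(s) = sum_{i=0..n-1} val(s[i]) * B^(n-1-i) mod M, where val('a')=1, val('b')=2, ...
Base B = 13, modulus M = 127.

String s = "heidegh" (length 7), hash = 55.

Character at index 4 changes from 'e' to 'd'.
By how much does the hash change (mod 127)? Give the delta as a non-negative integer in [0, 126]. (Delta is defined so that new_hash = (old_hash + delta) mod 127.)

Delta formula: (val(new) - val(old)) * B^(n-1-k) mod M
  val('d') - val('e') = 4 - 5 = -1
  B^(n-1-k) = 13^2 mod 127 = 42
  Delta = -1 * 42 mod 127 = 85

Answer: 85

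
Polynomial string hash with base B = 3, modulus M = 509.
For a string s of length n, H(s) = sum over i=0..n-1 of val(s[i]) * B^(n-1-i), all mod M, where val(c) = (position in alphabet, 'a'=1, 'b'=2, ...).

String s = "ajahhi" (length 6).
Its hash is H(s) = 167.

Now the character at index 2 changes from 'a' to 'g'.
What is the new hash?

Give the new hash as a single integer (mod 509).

Answer: 329

Derivation:
val('a') = 1, val('g') = 7
Position k = 2, exponent = n-1-k = 3
B^3 mod M = 3^3 mod 509 = 27
Delta = (7 - 1) * 27 mod 509 = 162
New hash = (167 + 162) mod 509 = 329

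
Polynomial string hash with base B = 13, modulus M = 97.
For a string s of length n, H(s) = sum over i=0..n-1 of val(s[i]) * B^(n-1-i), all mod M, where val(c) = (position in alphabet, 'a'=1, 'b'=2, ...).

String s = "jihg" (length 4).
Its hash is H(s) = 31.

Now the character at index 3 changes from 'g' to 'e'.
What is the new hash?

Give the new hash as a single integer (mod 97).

val('g') = 7, val('e') = 5
Position k = 3, exponent = n-1-k = 0
B^0 mod M = 13^0 mod 97 = 1
Delta = (5 - 7) * 1 mod 97 = 95
New hash = (31 + 95) mod 97 = 29

Answer: 29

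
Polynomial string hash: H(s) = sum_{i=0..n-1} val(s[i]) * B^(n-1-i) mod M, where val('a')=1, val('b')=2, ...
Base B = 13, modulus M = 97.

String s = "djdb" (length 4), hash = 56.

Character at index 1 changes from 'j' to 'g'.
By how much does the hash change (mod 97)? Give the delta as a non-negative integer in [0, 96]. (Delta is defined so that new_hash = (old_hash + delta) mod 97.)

Delta formula: (val(new) - val(old)) * B^(n-1-k) mod M
  val('g') - val('j') = 7 - 10 = -3
  B^(n-1-k) = 13^2 mod 97 = 72
  Delta = -3 * 72 mod 97 = 75

Answer: 75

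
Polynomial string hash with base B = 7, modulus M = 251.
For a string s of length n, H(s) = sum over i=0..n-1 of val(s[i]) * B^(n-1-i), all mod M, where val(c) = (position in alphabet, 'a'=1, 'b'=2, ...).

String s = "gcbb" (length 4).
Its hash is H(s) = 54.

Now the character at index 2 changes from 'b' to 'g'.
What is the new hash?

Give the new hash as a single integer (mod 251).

val('b') = 2, val('g') = 7
Position k = 2, exponent = n-1-k = 1
B^1 mod M = 7^1 mod 251 = 7
Delta = (7 - 2) * 7 mod 251 = 35
New hash = (54 + 35) mod 251 = 89

Answer: 89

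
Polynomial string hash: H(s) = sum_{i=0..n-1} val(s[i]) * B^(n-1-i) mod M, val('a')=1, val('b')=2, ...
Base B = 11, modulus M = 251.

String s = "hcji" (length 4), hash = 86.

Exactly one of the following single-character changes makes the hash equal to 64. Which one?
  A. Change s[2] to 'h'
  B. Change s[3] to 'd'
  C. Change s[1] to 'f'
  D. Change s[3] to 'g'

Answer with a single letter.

Answer: A

Derivation:
Option A: s[2]='j'->'h', delta=(8-10)*11^1 mod 251 = 229, hash=86+229 mod 251 = 64 <-- target
Option B: s[3]='i'->'d', delta=(4-9)*11^0 mod 251 = 246, hash=86+246 mod 251 = 81
Option C: s[1]='c'->'f', delta=(6-3)*11^2 mod 251 = 112, hash=86+112 mod 251 = 198
Option D: s[3]='i'->'g', delta=(7-9)*11^0 mod 251 = 249, hash=86+249 mod 251 = 84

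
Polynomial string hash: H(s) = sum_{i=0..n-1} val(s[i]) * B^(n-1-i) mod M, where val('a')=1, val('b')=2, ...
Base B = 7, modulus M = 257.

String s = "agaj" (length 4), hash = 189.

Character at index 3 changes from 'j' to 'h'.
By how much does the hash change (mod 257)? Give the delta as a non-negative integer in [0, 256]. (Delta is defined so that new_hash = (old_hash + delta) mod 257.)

Delta formula: (val(new) - val(old)) * B^(n-1-k) mod M
  val('h') - val('j') = 8 - 10 = -2
  B^(n-1-k) = 7^0 mod 257 = 1
  Delta = -2 * 1 mod 257 = 255

Answer: 255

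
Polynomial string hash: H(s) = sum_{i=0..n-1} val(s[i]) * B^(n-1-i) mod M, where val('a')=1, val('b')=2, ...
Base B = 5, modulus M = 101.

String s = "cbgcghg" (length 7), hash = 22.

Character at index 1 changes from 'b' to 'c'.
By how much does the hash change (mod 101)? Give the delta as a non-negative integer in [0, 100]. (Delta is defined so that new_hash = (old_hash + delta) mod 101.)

Answer: 95

Derivation:
Delta formula: (val(new) - val(old)) * B^(n-1-k) mod M
  val('c') - val('b') = 3 - 2 = 1
  B^(n-1-k) = 5^5 mod 101 = 95
  Delta = 1 * 95 mod 101 = 95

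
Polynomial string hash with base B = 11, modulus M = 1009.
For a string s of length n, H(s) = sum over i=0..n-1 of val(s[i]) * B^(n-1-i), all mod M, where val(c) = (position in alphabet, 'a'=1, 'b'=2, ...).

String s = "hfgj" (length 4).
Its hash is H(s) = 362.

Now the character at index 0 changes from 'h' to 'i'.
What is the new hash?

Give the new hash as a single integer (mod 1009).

Answer: 684

Derivation:
val('h') = 8, val('i') = 9
Position k = 0, exponent = n-1-k = 3
B^3 mod M = 11^3 mod 1009 = 322
Delta = (9 - 8) * 322 mod 1009 = 322
New hash = (362 + 322) mod 1009 = 684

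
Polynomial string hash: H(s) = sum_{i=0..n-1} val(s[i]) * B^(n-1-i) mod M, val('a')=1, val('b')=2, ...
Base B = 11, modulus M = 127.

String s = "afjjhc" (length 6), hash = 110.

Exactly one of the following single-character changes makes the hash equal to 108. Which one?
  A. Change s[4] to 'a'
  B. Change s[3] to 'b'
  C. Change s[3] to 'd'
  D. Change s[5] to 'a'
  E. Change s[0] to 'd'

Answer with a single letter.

Option A: s[4]='h'->'a', delta=(1-8)*11^1 mod 127 = 50, hash=110+50 mod 127 = 33
Option B: s[3]='j'->'b', delta=(2-10)*11^2 mod 127 = 48, hash=110+48 mod 127 = 31
Option C: s[3]='j'->'d', delta=(4-10)*11^2 mod 127 = 36, hash=110+36 mod 127 = 19
Option D: s[5]='c'->'a', delta=(1-3)*11^0 mod 127 = 125, hash=110+125 mod 127 = 108 <-- target
Option E: s[0]='a'->'d', delta=(4-1)*11^5 mod 127 = 45, hash=110+45 mod 127 = 28

Answer: D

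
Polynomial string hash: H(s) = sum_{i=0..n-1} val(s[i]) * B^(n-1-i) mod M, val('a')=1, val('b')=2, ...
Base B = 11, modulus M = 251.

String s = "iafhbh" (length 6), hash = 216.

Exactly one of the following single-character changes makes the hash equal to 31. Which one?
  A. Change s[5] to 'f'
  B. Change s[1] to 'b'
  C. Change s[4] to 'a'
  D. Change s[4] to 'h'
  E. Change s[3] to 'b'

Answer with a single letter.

Option A: s[5]='h'->'f', delta=(6-8)*11^0 mod 251 = 249, hash=216+249 mod 251 = 214
Option B: s[1]='a'->'b', delta=(2-1)*11^4 mod 251 = 83, hash=216+83 mod 251 = 48
Option C: s[4]='b'->'a', delta=(1-2)*11^1 mod 251 = 240, hash=216+240 mod 251 = 205
Option D: s[4]='b'->'h', delta=(8-2)*11^1 mod 251 = 66, hash=216+66 mod 251 = 31 <-- target
Option E: s[3]='h'->'b', delta=(2-8)*11^2 mod 251 = 27, hash=216+27 mod 251 = 243

Answer: D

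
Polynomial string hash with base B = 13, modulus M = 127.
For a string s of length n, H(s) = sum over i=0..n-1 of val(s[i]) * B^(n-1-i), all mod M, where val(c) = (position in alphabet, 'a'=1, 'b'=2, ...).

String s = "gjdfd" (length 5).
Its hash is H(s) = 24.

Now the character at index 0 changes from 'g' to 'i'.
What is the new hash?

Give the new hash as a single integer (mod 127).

val('g') = 7, val('i') = 9
Position k = 0, exponent = n-1-k = 4
B^4 mod M = 13^4 mod 127 = 113
Delta = (9 - 7) * 113 mod 127 = 99
New hash = (24 + 99) mod 127 = 123

Answer: 123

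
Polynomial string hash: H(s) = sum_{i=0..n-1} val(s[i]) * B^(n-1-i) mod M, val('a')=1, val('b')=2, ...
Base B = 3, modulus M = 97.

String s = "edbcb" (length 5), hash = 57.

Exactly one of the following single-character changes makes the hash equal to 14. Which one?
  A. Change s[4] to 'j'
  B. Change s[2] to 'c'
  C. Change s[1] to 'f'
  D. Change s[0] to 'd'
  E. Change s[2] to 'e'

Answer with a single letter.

Answer: C

Derivation:
Option A: s[4]='b'->'j', delta=(10-2)*3^0 mod 97 = 8, hash=57+8 mod 97 = 65
Option B: s[2]='b'->'c', delta=(3-2)*3^2 mod 97 = 9, hash=57+9 mod 97 = 66
Option C: s[1]='d'->'f', delta=(6-4)*3^3 mod 97 = 54, hash=57+54 mod 97 = 14 <-- target
Option D: s[0]='e'->'d', delta=(4-5)*3^4 mod 97 = 16, hash=57+16 mod 97 = 73
Option E: s[2]='b'->'e', delta=(5-2)*3^2 mod 97 = 27, hash=57+27 mod 97 = 84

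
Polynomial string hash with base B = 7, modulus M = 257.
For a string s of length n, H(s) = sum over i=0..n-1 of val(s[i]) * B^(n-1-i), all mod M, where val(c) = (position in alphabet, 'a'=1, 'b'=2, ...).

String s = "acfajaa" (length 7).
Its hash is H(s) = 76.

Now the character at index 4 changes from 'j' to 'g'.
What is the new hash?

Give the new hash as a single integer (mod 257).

Answer: 186

Derivation:
val('j') = 10, val('g') = 7
Position k = 4, exponent = n-1-k = 2
B^2 mod M = 7^2 mod 257 = 49
Delta = (7 - 10) * 49 mod 257 = 110
New hash = (76 + 110) mod 257 = 186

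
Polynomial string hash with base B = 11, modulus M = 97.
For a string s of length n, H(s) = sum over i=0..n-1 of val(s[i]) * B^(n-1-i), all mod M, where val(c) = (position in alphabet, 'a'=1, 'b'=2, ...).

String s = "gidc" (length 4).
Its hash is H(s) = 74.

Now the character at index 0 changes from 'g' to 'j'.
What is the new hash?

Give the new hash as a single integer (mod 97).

val('g') = 7, val('j') = 10
Position k = 0, exponent = n-1-k = 3
B^3 mod M = 11^3 mod 97 = 70
Delta = (10 - 7) * 70 mod 97 = 16
New hash = (74 + 16) mod 97 = 90

Answer: 90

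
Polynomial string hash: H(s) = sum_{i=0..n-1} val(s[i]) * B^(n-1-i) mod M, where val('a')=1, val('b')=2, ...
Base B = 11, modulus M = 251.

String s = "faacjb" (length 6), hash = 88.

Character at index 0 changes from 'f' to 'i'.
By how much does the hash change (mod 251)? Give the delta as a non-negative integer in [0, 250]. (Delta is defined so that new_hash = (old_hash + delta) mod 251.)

Delta formula: (val(new) - val(old)) * B^(n-1-k) mod M
  val('i') - val('f') = 9 - 6 = 3
  B^(n-1-k) = 11^5 mod 251 = 160
  Delta = 3 * 160 mod 251 = 229

Answer: 229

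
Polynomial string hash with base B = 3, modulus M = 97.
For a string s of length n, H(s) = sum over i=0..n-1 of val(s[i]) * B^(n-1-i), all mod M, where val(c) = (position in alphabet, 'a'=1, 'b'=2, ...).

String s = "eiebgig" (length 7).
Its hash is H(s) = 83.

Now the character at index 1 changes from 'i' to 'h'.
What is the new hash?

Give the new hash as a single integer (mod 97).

val('i') = 9, val('h') = 8
Position k = 1, exponent = n-1-k = 5
B^5 mod M = 3^5 mod 97 = 49
Delta = (8 - 9) * 49 mod 97 = 48
New hash = (83 + 48) mod 97 = 34

Answer: 34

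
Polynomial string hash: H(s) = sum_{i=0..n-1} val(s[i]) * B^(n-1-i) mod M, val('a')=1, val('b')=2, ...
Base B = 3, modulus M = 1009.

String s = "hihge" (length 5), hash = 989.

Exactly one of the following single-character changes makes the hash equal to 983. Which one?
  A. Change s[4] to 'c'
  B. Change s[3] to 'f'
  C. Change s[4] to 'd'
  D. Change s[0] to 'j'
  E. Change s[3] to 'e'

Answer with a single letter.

Answer: E

Derivation:
Option A: s[4]='e'->'c', delta=(3-5)*3^0 mod 1009 = 1007, hash=989+1007 mod 1009 = 987
Option B: s[3]='g'->'f', delta=(6-7)*3^1 mod 1009 = 1006, hash=989+1006 mod 1009 = 986
Option C: s[4]='e'->'d', delta=(4-5)*3^0 mod 1009 = 1008, hash=989+1008 mod 1009 = 988
Option D: s[0]='h'->'j', delta=(10-8)*3^4 mod 1009 = 162, hash=989+162 mod 1009 = 142
Option E: s[3]='g'->'e', delta=(5-7)*3^1 mod 1009 = 1003, hash=989+1003 mod 1009 = 983 <-- target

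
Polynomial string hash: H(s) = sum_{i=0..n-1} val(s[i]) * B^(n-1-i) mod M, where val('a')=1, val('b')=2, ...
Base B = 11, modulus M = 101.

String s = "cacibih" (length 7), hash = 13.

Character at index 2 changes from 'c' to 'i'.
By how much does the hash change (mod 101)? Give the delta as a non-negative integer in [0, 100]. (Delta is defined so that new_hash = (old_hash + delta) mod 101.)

Delta formula: (val(new) - val(old)) * B^(n-1-k) mod M
  val('i') - val('c') = 9 - 3 = 6
  B^(n-1-k) = 11^4 mod 101 = 97
  Delta = 6 * 97 mod 101 = 77

Answer: 77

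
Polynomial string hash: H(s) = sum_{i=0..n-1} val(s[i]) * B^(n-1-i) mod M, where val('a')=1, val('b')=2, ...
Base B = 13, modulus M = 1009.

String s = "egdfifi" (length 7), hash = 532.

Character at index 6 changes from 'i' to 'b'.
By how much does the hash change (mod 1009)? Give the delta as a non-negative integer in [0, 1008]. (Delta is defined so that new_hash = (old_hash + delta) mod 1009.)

Delta formula: (val(new) - val(old)) * B^(n-1-k) mod M
  val('b') - val('i') = 2 - 9 = -7
  B^(n-1-k) = 13^0 mod 1009 = 1
  Delta = -7 * 1 mod 1009 = 1002

Answer: 1002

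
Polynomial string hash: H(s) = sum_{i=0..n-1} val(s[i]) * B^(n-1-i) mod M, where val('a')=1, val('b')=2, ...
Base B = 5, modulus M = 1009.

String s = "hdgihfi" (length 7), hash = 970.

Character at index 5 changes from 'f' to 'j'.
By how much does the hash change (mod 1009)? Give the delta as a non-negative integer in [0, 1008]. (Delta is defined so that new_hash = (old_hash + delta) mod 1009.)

Answer: 20

Derivation:
Delta formula: (val(new) - val(old)) * B^(n-1-k) mod M
  val('j') - val('f') = 10 - 6 = 4
  B^(n-1-k) = 5^1 mod 1009 = 5
  Delta = 4 * 5 mod 1009 = 20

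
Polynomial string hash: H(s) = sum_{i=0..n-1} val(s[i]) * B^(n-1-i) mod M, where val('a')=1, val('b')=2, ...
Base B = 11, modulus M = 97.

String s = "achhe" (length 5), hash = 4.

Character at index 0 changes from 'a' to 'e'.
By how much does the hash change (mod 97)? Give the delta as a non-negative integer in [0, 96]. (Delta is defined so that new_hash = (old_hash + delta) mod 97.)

Delta formula: (val(new) - val(old)) * B^(n-1-k) mod M
  val('e') - val('a') = 5 - 1 = 4
  B^(n-1-k) = 11^4 mod 97 = 91
  Delta = 4 * 91 mod 97 = 73

Answer: 73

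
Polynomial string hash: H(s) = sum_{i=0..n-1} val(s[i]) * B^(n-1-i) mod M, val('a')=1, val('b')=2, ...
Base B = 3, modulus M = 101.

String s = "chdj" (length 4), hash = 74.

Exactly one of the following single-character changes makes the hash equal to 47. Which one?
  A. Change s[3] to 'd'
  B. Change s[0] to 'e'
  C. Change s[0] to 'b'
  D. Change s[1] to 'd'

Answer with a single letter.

Answer: C

Derivation:
Option A: s[3]='j'->'d', delta=(4-10)*3^0 mod 101 = 95, hash=74+95 mod 101 = 68
Option B: s[0]='c'->'e', delta=(5-3)*3^3 mod 101 = 54, hash=74+54 mod 101 = 27
Option C: s[0]='c'->'b', delta=(2-3)*3^3 mod 101 = 74, hash=74+74 mod 101 = 47 <-- target
Option D: s[1]='h'->'d', delta=(4-8)*3^2 mod 101 = 65, hash=74+65 mod 101 = 38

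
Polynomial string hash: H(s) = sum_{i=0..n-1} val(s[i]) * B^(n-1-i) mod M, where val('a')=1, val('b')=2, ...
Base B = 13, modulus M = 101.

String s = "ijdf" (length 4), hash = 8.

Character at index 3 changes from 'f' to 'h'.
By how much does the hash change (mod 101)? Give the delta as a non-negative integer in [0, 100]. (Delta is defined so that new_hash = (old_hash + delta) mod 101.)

Delta formula: (val(new) - val(old)) * B^(n-1-k) mod M
  val('h') - val('f') = 8 - 6 = 2
  B^(n-1-k) = 13^0 mod 101 = 1
  Delta = 2 * 1 mod 101 = 2

Answer: 2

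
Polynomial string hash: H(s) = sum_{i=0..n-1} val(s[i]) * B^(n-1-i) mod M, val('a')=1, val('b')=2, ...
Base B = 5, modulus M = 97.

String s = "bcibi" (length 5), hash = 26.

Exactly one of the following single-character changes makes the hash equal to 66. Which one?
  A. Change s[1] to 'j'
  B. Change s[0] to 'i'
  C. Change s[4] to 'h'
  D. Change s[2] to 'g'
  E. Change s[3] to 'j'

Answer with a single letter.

Option A: s[1]='c'->'j', delta=(10-3)*5^3 mod 97 = 2, hash=26+2 mod 97 = 28
Option B: s[0]='b'->'i', delta=(9-2)*5^4 mod 97 = 10, hash=26+10 mod 97 = 36
Option C: s[4]='i'->'h', delta=(8-9)*5^0 mod 97 = 96, hash=26+96 mod 97 = 25
Option D: s[2]='i'->'g', delta=(7-9)*5^2 mod 97 = 47, hash=26+47 mod 97 = 73
Option E: s[3]='b'->'j', delta=(10-2)*5^1 mod 97 = 40, hash=26+40 mod 97 = 66 <-- target

Answer: E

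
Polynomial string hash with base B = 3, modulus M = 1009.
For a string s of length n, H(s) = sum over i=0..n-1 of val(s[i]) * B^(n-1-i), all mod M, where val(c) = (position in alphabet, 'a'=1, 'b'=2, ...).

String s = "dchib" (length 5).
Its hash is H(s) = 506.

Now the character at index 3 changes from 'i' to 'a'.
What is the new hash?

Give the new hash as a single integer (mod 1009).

val('i') = 9, val('a') = 1
Position k = 3, exponent = n-1-k = 1
B^1 mod M = 3^1 mod 1009 = 3
Delta = (1 - 9) * 3 mod 1009 = 985
New hash = (506 + 985) mod 1009 = 482

Answer: 482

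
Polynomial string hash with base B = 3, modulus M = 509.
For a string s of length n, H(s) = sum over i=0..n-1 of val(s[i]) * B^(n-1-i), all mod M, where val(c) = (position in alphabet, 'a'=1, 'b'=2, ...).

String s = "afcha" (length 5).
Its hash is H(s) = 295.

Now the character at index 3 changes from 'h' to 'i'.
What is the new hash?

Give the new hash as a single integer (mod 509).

val('h') = 8, val('i') = 9
Position k = 3, exponent = n-1-k = 1
B^1 mod M = 3^1 mod 509 = 3
Delta = (9 - 8) * 3 mod 509 = 3
New hash = (295 + 3) mod 509 = 298

Answer: 298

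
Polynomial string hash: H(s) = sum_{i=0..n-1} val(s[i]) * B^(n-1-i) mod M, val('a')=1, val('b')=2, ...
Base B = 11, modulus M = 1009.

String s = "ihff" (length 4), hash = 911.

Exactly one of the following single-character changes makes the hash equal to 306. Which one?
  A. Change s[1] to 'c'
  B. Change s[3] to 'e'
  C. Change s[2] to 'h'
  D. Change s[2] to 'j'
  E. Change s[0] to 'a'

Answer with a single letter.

Option A: s[1]='h'->'c', delta=(3-8)*11^2 mod 1009 = 404, hash=911+404 mod 1009 = 306 <-- target
Option B: s[3]='f'->'e', delta=(5-6)*11^0 mod 1009 = 1008, hash=911+1008 mod 1009 = 910
Option C: s[2]='f'->'h', delta=(8-6)*11^1 mod 1009 = 22, hash=911+22 mod 1009 = 933
Option D: s[2]='f'->'j', delta=(10-6)*11^1 mod 1009 = 44, hash=911+44 mod 1009 = 955
Option E: s[0]='i'->'a', delta=(1-9)*11^3 mod 1009 = 451, hash=911+451 mod 1009 = 353

Answer: A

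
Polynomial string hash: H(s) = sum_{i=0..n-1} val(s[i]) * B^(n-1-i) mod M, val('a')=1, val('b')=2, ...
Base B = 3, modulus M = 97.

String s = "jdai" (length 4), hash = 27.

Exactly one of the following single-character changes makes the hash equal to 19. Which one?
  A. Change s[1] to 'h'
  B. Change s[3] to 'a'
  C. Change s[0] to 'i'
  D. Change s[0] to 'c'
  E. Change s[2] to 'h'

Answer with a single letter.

Answer: B

Derivation:
Option A: s[1]='d'->'h', delta=(8-4)*3^2 mod 97 = 36, hash=27+36 mod 97 = 63
Option B: s[3]='i'->'a', delta=(1-9)*3^0 mod 97 = 89, hash=27+89 mod 97 = 19 <-- target
Option C: s[0]='j'->'i', delta=(9-10)*3^3 mod 97 = 70, hash=27+70 mod 97 = 0
Option D: s[0]='j'->'c', delta=(3-10)*3^3 mod 97 = 5, hash=27+5 mod 97 = 32
Option E: s[2]='a'->'h', delta=(8-1)*3^1 mod 97 = 21, hash=27+21 mod 97 = 48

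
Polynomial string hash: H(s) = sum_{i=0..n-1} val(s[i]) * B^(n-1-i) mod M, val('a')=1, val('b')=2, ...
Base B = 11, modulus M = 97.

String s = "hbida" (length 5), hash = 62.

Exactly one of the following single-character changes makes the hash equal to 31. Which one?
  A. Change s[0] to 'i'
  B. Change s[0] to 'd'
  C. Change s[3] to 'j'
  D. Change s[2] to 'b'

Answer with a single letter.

Answer: C

Derivation:
Option A: s[0]='h'->'i', delta=(9-8)*11^4 mod 97 = 91, hash=62+91 mod 97 = 56
Option B: s[0]='h'->'d', delta=(4-8)*11^4 mod 97 = 24, hash=62+24 mod 97 = 86
Option C: s[3]='d'->'j', delta=(10-4)*11^1 mod 97 = 66, hash=62+66 mod 97 = 31 <-- target
Option D: s[2]='i'->'b', delta=(2-9)*11^2 mod 97 = 26, hash=62+26 mod 97 = 88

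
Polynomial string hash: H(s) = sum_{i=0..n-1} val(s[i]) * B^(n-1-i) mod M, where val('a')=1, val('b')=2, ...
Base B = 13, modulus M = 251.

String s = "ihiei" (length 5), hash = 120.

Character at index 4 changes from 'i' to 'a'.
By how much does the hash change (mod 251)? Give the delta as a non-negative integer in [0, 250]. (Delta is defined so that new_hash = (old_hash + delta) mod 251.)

Answer: 243

Derivation:
Delta formula: (val(new) - val(old)) * B^(n-1-k) mod M
  val('a') - val('i') = 1 - 9 = -8
  B^(n-1-k) = 13^0 mod 251 = 1
  Delta = -8 * 1 mod 251 = 243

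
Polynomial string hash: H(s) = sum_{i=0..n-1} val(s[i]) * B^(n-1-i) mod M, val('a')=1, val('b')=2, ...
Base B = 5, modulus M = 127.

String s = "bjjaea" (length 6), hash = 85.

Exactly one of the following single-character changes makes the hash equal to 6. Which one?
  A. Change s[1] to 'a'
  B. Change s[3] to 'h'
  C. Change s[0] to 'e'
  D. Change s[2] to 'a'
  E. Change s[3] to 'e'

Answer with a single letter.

Answer: B

Derivation:
Option A: s[1]='j'->'a', delta=(1-10)*5^4 mod 127 = 90, hash=85+90 mod 127 = 48
Option B: s[3]='a'->'h', delta=(8-1)*5^2 mod 127 = 48, hash=85+48 mod 127 = 6 <-- target
Option C: s[0]='b'->'e', delta=(5-2)*5^5 mod 127 = 104, hash=85+104 mod 127 = 62
Option D: s[2]='j'->'a', delta=(1-10)*5^3 mod 127 = 18, hash=85+18 mod 127 = 103
Option E: s[3]='a'->'e', delta=(5-1)*5^2 mod 127 = 100, hash=85+100 mod 127 = 58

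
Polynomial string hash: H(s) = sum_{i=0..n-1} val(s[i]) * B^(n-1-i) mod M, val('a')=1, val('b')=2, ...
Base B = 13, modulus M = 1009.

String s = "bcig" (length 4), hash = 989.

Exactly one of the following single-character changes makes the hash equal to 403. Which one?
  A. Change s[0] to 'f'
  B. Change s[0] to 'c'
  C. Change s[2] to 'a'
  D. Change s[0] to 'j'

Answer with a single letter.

Option A: s[0]='b'->'f', delta=(6-2)*13^3 mod 1009 = 716, hash=989+716 mod 1009 = 696
Option B: s[0]='b'->'c', delta=(3-2)*13^3 mod 1009 = 179, hash=989+179 mod 1009 = 159
Option C: s[2]='i'->'a', delta=(1-9)*13^1 mod 1009 = 905, hash=989+905 mod 1009 = 885
Option D: s[0]='b'->'j', delta=(10-2)*13^3 mod 1009 = 423, hash=989+423 mod 1009 = 403 <-- target

Answer: D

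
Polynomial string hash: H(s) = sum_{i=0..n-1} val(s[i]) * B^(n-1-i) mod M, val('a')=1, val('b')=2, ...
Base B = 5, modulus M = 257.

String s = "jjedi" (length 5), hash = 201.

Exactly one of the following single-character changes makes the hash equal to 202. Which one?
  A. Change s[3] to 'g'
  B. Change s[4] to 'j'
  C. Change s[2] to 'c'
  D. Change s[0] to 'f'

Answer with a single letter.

Answer: B

Derivation:
Option A: s[3]='d'->'g', delta=(7-4)*5^1 mod 257 = 15, hash=201+15 mod 257 = 216
Option B: s[4]='i'->'j', delta=(10-9)*5^0 mod 257 = 1, hash=201+1 mod 257 = 202 <-- target
Option C: s[2]='e'->'c', delta=(3-5)*5^2 mod 257 = 207, hash=201+207 mod 257 = 151
Option D: s[0]='j'->'f', delta=(6-10)*5^4 mod 257 = 70, hash=201+70 mod 257 = 14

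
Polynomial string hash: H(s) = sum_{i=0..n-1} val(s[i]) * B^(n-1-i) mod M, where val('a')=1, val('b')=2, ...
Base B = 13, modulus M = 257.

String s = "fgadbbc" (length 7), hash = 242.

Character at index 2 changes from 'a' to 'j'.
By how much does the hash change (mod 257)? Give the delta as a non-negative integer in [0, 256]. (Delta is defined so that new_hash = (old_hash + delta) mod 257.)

Answer: 49

Derivation:
Delta formula: (val(new) - val(old)) * B^(n-1-k) mod M
  val('j') - val('a') = 10 - 1 = 9
  B^(n-1-k) = 13^4 mod 257 = 34
  Delta = 9 * 34 mod 257 = 49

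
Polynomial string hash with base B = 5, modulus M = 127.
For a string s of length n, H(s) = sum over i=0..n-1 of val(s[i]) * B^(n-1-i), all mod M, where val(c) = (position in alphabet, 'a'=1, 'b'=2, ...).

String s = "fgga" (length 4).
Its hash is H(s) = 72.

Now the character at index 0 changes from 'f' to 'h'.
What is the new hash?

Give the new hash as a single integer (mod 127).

val('f') = 6, val('h') = 8
Position k = 0, exponent = n-1-k = 3
B^3 mod M = 5^3 mod 127 = 125
Delta = (8 - 6) * 125 mod 127 = 123
New hash = (72 + 123) mod 127 = 68

Answer: 68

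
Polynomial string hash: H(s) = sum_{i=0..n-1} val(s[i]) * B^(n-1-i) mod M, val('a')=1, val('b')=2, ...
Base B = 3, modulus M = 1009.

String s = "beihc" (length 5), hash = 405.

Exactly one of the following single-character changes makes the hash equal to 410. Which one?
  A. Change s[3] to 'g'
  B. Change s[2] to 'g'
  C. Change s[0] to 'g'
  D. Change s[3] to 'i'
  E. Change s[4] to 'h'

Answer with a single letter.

Answer: E

Derivation:
Option A: s[3]='h'->'g', delta=(7-8)*3^1 mod 1009 = 1006, hash=405+1006 mod 1009 = 402
Option B: s[2]='i'->'g', delta=(7-9)*3^2 mod 1009 = 991, hash=405+991 mod 1009 = 387
Option C: s[0]='b'->'g', delta=(7-2)*3^4 mod 1009 = 405, hash=405+405 mod 1009 = 810
Option D: s[3]='h'->'i', delta=(9-8)*3^1 mod 1009 = 3, hash=405+3 mod 1009 = 408
Option E: s[4]='c'->'h', delta=(8-3)*3^0 mod 1009 = 5, hash=405+5 mod 1009 = 410 <-- target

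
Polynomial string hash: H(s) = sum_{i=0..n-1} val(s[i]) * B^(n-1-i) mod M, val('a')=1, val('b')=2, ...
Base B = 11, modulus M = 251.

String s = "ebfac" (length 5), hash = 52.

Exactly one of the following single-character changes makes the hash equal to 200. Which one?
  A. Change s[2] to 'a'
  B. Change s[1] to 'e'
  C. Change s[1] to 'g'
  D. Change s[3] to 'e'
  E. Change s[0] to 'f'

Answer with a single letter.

Option A: s[2]='f'->'a', delta=(1-6)*11^2 mod 251 = 148, hash=52+148 mod 251 = 200 <-- target
Option B: s[1]='b'->'e', delta=(5-2)*11^3 mod 251 = 228, hash=52+228 mod 251 = 29
Option C: s[1]='b'->'g', delta=(7-2)*11^3 mod 251 = 129, hash=52+129 mod 251 = 181
Option D: s[3]='a'->'e', delta=(5-1)*11^1 mod 251 = 44, hash=52+44 mod 251 = 96
Option E: s[0]='e'->'f', delta=(6-5)*11^4 mod 251 = 83, hash=52+83 mod 251 = 135

Answer: A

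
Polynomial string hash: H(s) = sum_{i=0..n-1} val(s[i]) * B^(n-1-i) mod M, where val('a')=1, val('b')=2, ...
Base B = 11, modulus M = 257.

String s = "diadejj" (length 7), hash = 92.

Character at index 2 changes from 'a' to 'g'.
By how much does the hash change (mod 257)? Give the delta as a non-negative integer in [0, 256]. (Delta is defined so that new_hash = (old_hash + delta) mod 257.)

Delta formula: (val(new) - val(old)) * B^(n-1-k) mod M
  val('g') - val('a') = 7 - 1 = 6
  B^(n-1-k) = 11^4 mod 257 = 249
  Delta = 6 * 249 mod 257 = 209

Answer: 209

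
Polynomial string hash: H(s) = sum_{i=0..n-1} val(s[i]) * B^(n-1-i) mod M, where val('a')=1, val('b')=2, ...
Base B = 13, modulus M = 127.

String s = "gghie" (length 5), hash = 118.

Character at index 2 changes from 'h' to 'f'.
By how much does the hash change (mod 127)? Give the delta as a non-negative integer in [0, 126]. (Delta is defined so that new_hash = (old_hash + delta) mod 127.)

Delta formula: (val(new) - val(old)) * B^(n-1-k) mod M
  val('f') - val('h') = 6 - 8 = -2
  B^(n-1-k) = 13^2 mod 127 = 42
  Delta = -2 * 42 mod 127 = 43

Answer: 43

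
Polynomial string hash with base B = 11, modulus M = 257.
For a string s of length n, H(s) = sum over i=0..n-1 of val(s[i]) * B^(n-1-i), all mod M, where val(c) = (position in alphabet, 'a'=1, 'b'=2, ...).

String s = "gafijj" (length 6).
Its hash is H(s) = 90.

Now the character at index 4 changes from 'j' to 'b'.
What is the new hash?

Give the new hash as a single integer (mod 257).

Answer: 2

Derivation:
val('j') = 10, val('b') = 2
Position k = 4, exponent = n-1-k = 1
B^1 mod M = 11^1 mod 257 = 11
Delta = (2 - 10) * 11 mod 257 = 169
New hash = (90 + 169) mod 257 = 2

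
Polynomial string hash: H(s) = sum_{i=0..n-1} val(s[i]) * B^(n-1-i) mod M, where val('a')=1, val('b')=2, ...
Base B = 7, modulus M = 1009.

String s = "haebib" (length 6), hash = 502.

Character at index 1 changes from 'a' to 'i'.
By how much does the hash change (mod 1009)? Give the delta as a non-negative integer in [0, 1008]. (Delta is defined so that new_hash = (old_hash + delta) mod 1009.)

Answer: 37

Derivation:
Delta formula: (val(new) - val(old)) * B^(n-1-k) mod M
  val('i') - val('a') = 9 - 1 = 8
  B^(n-1-k) = 7^4 mod 1009 = 383
  Delta = 8 * 383 mod 1009 = 37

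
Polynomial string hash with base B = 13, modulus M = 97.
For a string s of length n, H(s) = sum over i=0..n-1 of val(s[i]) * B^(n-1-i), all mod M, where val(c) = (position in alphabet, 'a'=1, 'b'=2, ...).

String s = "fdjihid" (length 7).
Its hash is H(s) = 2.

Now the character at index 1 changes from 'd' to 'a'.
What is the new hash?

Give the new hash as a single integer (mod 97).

Answer: 71

Derivation:
val('d') = 4, val('a') = 1
Position k = 1, exponent = n-1-k = 5
B^5 mod M = 13^5 mod 97 = 74
Delta = (1 - 4) * 74 mod 97 = 69
New hash = (2 + 69) mod 97 = 71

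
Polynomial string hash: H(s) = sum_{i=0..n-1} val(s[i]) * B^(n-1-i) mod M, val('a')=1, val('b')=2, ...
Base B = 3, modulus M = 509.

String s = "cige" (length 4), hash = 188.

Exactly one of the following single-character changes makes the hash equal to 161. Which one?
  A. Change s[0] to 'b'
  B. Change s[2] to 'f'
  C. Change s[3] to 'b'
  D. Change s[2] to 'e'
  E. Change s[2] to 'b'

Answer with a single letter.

Answer: A

Derivation:
Option A: s[0]='c'->'b', delta=(2-3)*3^3 mod 509 = 482, hash=188+482 mod 509 = 161 <-- target
Option B: s[2]='g'->'f', delta=(6-7)*3^1 mod 509 = 506, hash=188+506 mod 509 = 185
Option C: s[3]='e'->'b', delta=(2-5)*3^0 mod 509 = 506, hash=188+506 mod 509 = 185
Option D: s[2]='g'->'e', delta=(5-7)*3^1 mod 509 = 503, hash=188+503 mod 509 = 182
Option E: s[2]='g'->'b', delta=(2-7)*3^1 mod 509 = 494, hash=188+494 mod 509 = 173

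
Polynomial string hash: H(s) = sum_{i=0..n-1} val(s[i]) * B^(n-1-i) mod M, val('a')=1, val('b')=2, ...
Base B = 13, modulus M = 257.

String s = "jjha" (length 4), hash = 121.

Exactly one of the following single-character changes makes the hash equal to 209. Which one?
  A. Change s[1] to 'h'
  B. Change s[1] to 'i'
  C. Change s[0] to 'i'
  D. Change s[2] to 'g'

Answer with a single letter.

Answer: B

Derivation:
Option A: s[1]='j'->'h', delta=(8-10)*13^2 mod 257 = 176, hash=121+176 mod 257 = 40
Option B: s[1]='j'->'i', delta=(9-10)*13^2 mod 257 = 88, hash=121+88 mod 257 = 209 <-- target
Option C: s[0]='j'->'i', delta=(9-10)*13^3 mod 257 = 116, hash=121+116 mod 257 = 237
Option D: s[2]='h'->'g', delta=(7-8)*13^1 mod 257 = 244, hash=121+244 mod 257 = 108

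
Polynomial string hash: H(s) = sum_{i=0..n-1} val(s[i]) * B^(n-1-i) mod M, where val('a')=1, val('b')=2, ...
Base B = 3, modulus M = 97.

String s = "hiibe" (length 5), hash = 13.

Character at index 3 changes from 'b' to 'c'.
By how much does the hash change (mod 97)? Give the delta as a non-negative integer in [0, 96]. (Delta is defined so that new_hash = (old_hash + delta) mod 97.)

Answer: 3

Derivation:
Delta formula: (val(new) - val(old)) * B^(n-1-k) mod M
  val('c') - val('b') = 3 - 2 = 1
  B^(n-1-k) = 3^1 mod 97 = 3
  Delta = 1 * 3 mod 97 = 3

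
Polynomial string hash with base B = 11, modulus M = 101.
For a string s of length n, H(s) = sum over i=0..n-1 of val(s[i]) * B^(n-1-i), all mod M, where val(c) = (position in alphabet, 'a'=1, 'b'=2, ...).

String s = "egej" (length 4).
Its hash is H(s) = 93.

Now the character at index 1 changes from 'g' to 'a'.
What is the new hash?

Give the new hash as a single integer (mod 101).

Answer: 74

Derivation:
val('g') = 7, val('a') = 1
Position k = 1, exponent = n-1-k = 2
B^2 mod M = 11^2 mod 101 = 20
Delta = (1 - 7) * 20 mod 101 = 82
New hash = (93 + 82) mod 101 = 74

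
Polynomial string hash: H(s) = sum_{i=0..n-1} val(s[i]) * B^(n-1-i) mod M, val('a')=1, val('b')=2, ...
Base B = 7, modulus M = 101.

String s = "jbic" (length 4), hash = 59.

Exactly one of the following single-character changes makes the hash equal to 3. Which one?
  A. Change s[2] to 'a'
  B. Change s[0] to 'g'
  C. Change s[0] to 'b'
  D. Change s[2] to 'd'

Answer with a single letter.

Option A: s[2]='i'->'a', delta=(1-9)*7^1 mod 101 = 45, hash=59+45 mod 101 = 3 <-- target
Option B: s[0]='j'->'g', delta=(7-10)*7^3 mod 101 = 82, hash=59+82 mod 101 = 40
Option C: s[0]='j'->'b', delta=(2-10)*7^3 mod 101 = 84, hash=59+84 mod 101 = 42
Option D: s[2]='i'->'d', delta=(4-9)*7^1 mod 101 = 66, hash=59+66 mod 101 = 24

Answer: A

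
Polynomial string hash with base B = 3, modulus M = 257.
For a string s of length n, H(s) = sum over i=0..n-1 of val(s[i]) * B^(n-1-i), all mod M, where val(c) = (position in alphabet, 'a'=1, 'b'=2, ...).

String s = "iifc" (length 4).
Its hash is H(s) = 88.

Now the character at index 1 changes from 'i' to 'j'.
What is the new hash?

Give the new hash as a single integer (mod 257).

val('i') = 9, val('j') = 10
Position k = 1, exponent = n-1-k = 2
B^2 mod M = 3^2 mod 257 = 9
Delta = (10 - 9) * 9 mod 257 = 9
New hash = (88 + 9) mod 257 = 97

Answer: 97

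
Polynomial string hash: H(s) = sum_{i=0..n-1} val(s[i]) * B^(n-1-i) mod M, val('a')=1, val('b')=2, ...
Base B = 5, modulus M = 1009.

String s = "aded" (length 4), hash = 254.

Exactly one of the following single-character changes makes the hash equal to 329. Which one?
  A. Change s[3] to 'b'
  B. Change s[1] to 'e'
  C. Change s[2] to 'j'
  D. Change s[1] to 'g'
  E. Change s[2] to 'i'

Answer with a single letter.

Option A: s[3]='d'->'b', delta=(2-4)*5^0 mod 1009 = 1007, hash=254+1007 mod 1009 = 252
Option B: s[1]='d'->'e', delta=(5-4)*5^2 mod 1009 = 25, hash=254+25 mod 1009 = 279
Option C: s[2]='e'->'j', delta=(10-5)*5^1 mod 1009 = 25, hash=254+25 mod 1009 = 279
Option D: s[1]='d'->'g', delta=(7-4)*5^2 mod 1009 = 75, hash=254+75 mod 1009 = 329 <-- target
Option E: s[2]='e'->'i', delta=(9-5)*5^1 mod 1009 = 20, hash=254+20 mod 1009 = 274

Answer: D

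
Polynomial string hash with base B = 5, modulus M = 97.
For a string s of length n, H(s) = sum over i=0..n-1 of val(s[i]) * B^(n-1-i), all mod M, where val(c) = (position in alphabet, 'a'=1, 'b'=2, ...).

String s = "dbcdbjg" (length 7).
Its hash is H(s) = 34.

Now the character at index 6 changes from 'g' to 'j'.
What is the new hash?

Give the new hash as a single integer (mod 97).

Answer: 37

Derivation:
val('g') = 7, val('j') = 10
Position k = 6, exponent = n-1-k = 0
B^0 mod M = 5^0 mod 97 = 1
Delta = (10 - 7) * 1 mod 97 = 3
New hash = (34 + 3) mod 97 = 37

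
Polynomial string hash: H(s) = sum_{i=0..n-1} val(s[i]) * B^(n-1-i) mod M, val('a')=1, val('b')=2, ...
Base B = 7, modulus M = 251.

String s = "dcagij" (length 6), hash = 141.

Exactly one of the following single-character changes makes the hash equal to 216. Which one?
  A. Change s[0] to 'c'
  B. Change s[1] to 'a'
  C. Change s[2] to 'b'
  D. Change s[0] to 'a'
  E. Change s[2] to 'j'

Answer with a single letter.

Option A: s[0]='d'->'c', delta=(3-4)*7^5 mod 251 = 10, hash=141+10 mod 251 = 151
Option B: s[1]='c'->'a', delta=(1-3)*7^4 mod 251 = 218, hash=141+218 mod 251 = 108
Option C: s[2]='a'->'b', delta=(2-1)*7^3 mod 251 = 92, hash=141+92 mod 251 = 233
Option D: s[0]='d'->'a', delta=(1-4)*7^5 mod 251 = 30, hash=141+30 mod 251 = 171
Option E: s[2]='a'->'j', delta=(10-1)*7^3 mod 251 = 75, hash=141+75 mod 251 = 216 <-- target

Answer: E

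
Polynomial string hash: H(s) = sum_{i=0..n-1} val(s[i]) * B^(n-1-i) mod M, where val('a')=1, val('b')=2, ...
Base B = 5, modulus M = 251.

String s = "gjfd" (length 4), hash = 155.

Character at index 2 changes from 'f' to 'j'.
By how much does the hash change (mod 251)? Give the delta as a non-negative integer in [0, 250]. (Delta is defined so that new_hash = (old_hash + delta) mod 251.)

Answer: 20

Derivation:
Delta formula: (val(new) - val(old)) * B^(n-1-k) mod M
  val('j') - val('f') = 10 - 6 = 4
  B^(n-1-k) = 5^1 mod 251 = 5
  Delta = 4 * 5 mod 251 = 20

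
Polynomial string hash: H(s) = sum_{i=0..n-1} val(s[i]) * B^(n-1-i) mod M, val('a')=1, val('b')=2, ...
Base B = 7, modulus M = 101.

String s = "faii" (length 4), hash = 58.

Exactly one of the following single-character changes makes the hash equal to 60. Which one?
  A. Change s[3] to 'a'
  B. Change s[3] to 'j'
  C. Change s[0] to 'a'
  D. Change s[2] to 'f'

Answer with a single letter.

Answer: C

Derivation:
Option A: s[3]='i'->'a', delta=(1-9)*7^0 mod 101 = 93, hash=58+93 mod 101 = 50
Option B: s[3]='i'->'j', delta=(10-9)*7^0 mod 101 = 1, hash=58+1 mod 101 = 59
Option C: s[0]='f'->'a', delta=(1-6)*7^3 mod 101 = 2, hash=58+2 mod 101 = 60 <-- target
Option D: s[2]='i'->'f', delta=(6-9)*7^1 mod 101 = 80, hash=58+80 mod 101 = 37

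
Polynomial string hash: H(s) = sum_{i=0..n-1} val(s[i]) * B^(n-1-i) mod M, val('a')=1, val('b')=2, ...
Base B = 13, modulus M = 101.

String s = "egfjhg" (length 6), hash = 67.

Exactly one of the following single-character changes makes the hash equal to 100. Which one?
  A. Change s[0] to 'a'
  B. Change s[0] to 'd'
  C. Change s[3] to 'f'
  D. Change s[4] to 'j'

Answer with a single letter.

Option A: s[0]='e'->'a', delta=(1-5)*13^5 mod 101 = 33, hash=67+33 mod 101 = 100 <-- target
Option B: s[0]='e'->'d', delta=(4-5)*13^5 mod 101 = 84, hash=67+84 mod 101 = 50
Option C: s[3]='j'->'f', delta=(6-10)*13^2 mod 101 = 31, hash=67+31 mod 101 = 98
Option D: s[4]='h'->'j', delta=(10-8)*13^1 mod 101 = 26, hash=67+26 mod 101 = 93

Answer: A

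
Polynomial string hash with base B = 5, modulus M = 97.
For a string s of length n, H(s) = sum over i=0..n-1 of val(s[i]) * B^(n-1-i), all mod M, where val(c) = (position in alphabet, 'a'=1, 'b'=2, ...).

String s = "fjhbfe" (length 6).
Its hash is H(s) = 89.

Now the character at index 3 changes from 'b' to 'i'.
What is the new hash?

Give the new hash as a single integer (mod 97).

Answer: 70

Derivation:
val('b') = 2, val('i') = 9
Position k = 3, exponent = n-1-k = 2
B^2 mod M = 5^2 mod 97 = 25
Delta = (9 - 2) * 25 mod 97 = 78
New hash = (89 + 78) mod 97 = 70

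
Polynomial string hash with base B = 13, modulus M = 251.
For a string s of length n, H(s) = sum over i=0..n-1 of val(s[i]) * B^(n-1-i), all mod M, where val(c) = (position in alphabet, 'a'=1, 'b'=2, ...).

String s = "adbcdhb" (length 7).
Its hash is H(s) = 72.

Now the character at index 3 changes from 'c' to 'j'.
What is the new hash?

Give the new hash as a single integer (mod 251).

val('c') = 3, val('j') = 10
Position k = 3, exponent = n-1-k = 3
B^3 mod M = 13^3 mod 251 = 189
Delta = (10 - 3) * 189 mod 251 = 68
New hash = (72 + 68) mod 251 = 140

Answer: 140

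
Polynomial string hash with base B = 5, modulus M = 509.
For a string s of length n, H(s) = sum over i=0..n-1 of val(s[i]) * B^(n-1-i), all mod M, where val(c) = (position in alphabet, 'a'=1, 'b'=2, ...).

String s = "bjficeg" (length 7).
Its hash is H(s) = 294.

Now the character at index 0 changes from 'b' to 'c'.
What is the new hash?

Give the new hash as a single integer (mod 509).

val('b') = 2, val('c') = 3
Position k = 0, exponent = n-1-k = 6
B^6 mod M = 5^6 mod 509 = 355
Delta = (3 - 2) * 355 mod 509 = 355
New hash = (294 + 355) mod 509 = 140

Answer: 140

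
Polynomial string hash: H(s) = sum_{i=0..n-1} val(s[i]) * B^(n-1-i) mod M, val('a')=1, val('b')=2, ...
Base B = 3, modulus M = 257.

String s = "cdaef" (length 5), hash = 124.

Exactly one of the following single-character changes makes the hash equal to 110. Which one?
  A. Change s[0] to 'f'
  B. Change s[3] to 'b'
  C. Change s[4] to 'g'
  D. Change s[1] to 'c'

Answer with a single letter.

Option A: s[0]='c'->'f', delta=(6-3)*3^4 mod 257 = 243, hash=124+243 mod 257 = 110 <-- target
Option B: s[3]='e'->'b', delta=(2-5)*3^1 mod 257 = 248, hash=124+248 mod 257 = 115
Option C: s[4]='f'->'g', delta=(7-6)*3^0 mod 257 = 1, hash=124+1 mod 257 = 125
Option D: s[1]='d'->'c', delta=(3-4)*3^3 mod 257 = 230, hash=124+230 mod 257 = 97

Answer: A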